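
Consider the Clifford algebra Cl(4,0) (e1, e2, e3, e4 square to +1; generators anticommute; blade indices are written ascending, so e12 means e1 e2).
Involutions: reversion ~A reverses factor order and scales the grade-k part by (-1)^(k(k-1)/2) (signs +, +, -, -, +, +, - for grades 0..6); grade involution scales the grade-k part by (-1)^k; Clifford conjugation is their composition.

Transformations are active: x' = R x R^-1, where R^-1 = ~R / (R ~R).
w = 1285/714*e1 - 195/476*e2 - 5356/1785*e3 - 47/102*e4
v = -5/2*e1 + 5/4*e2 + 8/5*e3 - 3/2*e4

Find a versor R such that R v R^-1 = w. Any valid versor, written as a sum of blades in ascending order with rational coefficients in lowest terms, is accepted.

Take R = v + w = -250/357*e1 + 100/119*e2 - 500/357*e3 - 100/51*e4. Because q(v) = q(w) = 5049/400, conjugation by R sends v exactly to w.
Answer: -250/357*e1 + 100/119*e2 - 500/357*e3 - 100/51*e4


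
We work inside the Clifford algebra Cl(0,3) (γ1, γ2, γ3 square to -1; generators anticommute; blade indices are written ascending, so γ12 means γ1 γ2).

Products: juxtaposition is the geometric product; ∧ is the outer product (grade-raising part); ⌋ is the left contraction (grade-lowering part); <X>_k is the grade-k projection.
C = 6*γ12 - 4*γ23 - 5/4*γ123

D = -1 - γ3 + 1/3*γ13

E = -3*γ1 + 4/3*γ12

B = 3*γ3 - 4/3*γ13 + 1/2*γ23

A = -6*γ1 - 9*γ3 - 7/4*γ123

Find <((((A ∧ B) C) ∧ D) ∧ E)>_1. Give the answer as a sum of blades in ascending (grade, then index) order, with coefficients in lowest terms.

step 1: -18*γ13 - 3*γ123
step 2: 15/4 - 12*γ1 + 45/2*γ2 + 18*γ3 + 72*γ12 + 108*γ23
step 3: -15/4 + 12*γ1 - 45/2*γ2 - 87/4*γ3 - 72*γ12 + 53/4*γ13 - 261/2*γ23 - 159/2*γ123
step 4: 45/4*γ1 - 145/2*γ12 - 261/4*γ13 + 725/2*γ123
step 5: 45/4*γ1
Answer: 45/4*γ1


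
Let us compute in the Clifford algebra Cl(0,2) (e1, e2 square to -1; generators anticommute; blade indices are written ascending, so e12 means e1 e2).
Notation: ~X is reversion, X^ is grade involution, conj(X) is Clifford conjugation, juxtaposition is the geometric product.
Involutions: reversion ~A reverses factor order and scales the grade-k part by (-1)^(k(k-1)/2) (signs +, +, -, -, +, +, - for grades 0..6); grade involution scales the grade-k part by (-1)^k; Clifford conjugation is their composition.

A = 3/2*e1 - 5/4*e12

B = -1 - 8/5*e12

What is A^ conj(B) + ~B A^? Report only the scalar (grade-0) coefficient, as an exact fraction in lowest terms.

first term: 2 + 3/2*e1 + 12/5*e2 + 5/4*e12
second term: 2 + 3/2*e1 - 12/5*e2 + 5/4*e12
Answer: 4


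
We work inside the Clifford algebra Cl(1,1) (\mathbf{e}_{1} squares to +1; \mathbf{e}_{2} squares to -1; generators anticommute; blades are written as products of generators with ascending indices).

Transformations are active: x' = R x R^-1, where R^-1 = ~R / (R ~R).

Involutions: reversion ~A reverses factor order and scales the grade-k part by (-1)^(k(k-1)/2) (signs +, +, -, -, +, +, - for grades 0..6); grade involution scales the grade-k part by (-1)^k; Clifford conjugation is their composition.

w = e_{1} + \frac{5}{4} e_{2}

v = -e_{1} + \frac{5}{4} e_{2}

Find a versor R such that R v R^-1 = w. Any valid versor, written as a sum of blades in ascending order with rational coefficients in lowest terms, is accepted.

Reasoning: v^2 = w^2 = -\frac{9}{16} since conjugation preserves the quadratic form; R = v + w = \frac{5}{2} e_{2} is then valid when invertible, keeping its own part and reversing (v - w)/2.
Answer: \frac{5}{2} e_{2}


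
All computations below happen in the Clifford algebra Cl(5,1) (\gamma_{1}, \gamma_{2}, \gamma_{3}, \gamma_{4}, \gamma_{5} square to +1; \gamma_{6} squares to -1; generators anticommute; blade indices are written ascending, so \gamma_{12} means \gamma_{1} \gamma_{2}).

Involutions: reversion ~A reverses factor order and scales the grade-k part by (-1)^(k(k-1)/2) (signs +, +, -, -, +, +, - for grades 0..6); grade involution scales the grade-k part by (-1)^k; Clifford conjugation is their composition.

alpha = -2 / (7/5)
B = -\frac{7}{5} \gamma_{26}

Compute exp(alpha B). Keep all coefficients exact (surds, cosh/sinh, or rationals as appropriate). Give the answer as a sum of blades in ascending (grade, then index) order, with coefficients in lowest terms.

B^2 = (-\frac{7}{5})^2*(\gamma_{26})^2 = \frac{49}{25}*(+1) = \frac{49}{25} (a basis 2-blade squares to minus the product of its generators' squares).
B^2 = \frac{49}{25} — a positive square means the series sums to a boost: l = \frac{7}{5}, alpha*l = -2, so exp(alpha B) = cosh(-2) + (sinh(-2)/(\frac{7}{5}))*B = \cosh{\left(2 \right)} + (- \frac{5 \sinh{\left(2 \right)}}{7})*B.
Answer: \cosh{\left(2 \right)} + \sinh{\left(2 \right)} \gamma_{26}


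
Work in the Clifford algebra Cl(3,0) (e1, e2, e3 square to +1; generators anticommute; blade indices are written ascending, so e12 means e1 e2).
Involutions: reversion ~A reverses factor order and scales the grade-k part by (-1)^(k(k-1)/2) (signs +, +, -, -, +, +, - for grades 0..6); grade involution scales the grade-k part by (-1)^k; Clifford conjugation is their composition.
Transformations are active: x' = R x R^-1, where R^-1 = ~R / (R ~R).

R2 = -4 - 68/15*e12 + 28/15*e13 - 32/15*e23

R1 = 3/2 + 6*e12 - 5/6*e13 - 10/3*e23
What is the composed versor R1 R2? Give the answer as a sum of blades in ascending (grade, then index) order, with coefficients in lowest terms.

Distribute over the terms of R1 (each basis-blade product reordered to ascending indices, repeated generators contracted through their squares):
(3/2) R2 = -6 - 34/5*e12 + 14/5*e13 - 16/5*e23
(6*e12) R2 = 136/5 - 24*e12 - 64/5*e13 - 56/5*e23
(-5/6*e13) R2 = 14/9 - 16/9*e12 + 10/3*e13 + 34/9*e23
(-10/3*e23) R2 = -64/9 - 56/9*e12 - 136/9*e13 + 40/3*e23
Summing the partial products and collecting blades:
Answer: 704/45 - 194/5*e12 - 196/9*e13 + 122/45*e23


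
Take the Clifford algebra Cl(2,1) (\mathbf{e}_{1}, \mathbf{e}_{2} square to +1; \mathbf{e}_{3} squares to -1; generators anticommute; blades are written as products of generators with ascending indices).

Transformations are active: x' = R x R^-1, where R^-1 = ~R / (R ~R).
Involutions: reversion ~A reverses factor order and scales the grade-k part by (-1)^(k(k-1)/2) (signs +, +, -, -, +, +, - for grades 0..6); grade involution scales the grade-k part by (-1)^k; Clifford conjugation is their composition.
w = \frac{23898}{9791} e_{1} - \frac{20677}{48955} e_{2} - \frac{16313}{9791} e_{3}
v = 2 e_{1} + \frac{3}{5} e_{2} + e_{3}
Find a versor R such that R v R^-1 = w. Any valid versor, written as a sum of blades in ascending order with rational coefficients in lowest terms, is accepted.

The midline construction: v and w both square to \frac{84}{25}, so reflecting in their sum \frac{43480}{9791} e_{1} + \frac{8696}{48955} e_{2} - \frac{6522}{9791} e_{3} exchanges them.
Answer: \frac{43480}{9791} e_{1} + \frac{8696}{48955} e_{2} - \frac{6522}{9791} e_{3}


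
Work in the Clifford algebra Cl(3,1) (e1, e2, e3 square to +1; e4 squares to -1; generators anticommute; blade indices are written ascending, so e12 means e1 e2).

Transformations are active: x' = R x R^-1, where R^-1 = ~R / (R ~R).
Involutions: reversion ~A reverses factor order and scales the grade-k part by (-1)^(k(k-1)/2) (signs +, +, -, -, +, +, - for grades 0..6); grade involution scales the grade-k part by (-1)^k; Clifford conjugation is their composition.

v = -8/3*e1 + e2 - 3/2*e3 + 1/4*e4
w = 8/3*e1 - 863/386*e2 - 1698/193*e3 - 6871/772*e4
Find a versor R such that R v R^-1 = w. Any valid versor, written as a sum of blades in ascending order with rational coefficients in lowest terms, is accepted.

The midline construction: v and w both square to 1483/144, so reflecting in their sum -477/386*e2 - 3975/386*e3 - 3339/386*e4 exchanges them.
Answer: -477/386*e2 - 3975/386*e3 - 3339/386*e4


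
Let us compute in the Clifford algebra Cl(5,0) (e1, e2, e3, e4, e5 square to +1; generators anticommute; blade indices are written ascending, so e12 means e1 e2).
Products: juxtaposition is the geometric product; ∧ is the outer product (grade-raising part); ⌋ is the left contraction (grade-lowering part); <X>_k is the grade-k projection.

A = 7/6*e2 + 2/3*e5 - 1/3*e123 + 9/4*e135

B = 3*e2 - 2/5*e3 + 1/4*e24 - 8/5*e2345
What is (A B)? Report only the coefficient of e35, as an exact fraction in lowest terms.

step 1: 7/2 + 7/24*e4 + 2/15*e12 + e13 + 9/10*e15 - 7/15*e23 - 2*e25 + 4/15*e35 - 18/5*e124 + 1/12*e134 - 8/15*e145 + 16/15*e234 + 1/6*e245 - 28/15*e345 + 27/4*e1235 - 9/16*e12345
Answer: 4/15


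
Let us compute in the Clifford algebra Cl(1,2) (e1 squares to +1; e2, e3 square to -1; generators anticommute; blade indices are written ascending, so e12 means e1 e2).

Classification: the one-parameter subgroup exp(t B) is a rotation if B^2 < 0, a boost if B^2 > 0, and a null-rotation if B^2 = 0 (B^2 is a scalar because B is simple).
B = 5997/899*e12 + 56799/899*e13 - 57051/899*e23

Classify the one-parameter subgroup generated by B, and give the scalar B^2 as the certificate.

B^2 term by term: the squares give (5997/899)^2*(e12)^2 + (56799/899)^2*(e13)^2 + (-57051/899)^2*(e23)^2 = 35964009/808201*(+1) + 3226126401/808201*(+1) + 3254816601/808201*(-1) = 9 (each basis 2-blade squares to minus the product of its generators' squares); cross terms between blades sharing an index anticommute and cancel. So B^2 = 9.
Answer: boost, certificate B^2 = 9. One invariant decides it: the square 9 survives every conjugation, and its sign is exactly the classification.


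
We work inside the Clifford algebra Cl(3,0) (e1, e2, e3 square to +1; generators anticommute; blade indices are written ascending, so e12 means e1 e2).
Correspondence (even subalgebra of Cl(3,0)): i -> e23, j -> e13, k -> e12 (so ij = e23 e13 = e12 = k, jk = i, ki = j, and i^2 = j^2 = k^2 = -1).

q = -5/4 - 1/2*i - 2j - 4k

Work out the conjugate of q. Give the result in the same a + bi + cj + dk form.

In blades: q = -5/4 - 4*e12 - 2*e13 - 1/2*e23.
Quaternion conjugation is reversion on the even subalgebra: the scalar is fixed and every grade-2 blade flips sign, giving -5/4 + 4*e12 + 2*e13 + 1/2*e23; translating back:
Answer: -5/4 + 1/2*i + 2j + 4k


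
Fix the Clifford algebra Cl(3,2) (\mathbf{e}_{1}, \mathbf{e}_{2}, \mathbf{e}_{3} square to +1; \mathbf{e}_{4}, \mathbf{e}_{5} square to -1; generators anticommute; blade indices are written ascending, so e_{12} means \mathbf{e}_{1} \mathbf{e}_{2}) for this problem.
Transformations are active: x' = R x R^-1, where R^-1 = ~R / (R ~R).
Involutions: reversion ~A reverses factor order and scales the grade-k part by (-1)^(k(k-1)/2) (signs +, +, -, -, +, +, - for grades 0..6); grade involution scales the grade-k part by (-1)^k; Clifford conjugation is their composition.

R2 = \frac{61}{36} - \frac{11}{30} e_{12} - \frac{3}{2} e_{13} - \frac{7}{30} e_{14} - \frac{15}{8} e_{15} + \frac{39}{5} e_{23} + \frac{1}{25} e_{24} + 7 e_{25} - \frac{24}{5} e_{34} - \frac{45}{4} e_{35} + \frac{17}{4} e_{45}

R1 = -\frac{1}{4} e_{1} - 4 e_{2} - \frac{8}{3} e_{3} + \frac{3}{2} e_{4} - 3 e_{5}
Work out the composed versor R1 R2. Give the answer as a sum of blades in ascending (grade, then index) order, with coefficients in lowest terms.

Distribute over the terms of R1 (each basis-blade product reordered to ascending indices, repeated generators contracted through their squares):
(-\frac{1}{4} e_{1}) R2 = -\frac{61}{144} e_{1} + \frac{11}{120} e_{2} + \frac{3}{8} e_{3} + \frac{7}{120} e_{4} + \frac{15}{32} e_{5} - \frac{39}{20} e_{123} - \frac{1}{100} e_{124} - \frac{7}{4} e_{125} + \frac{6}{5} e_{134} + \frac{45}{16} e_{135} - \frac{17}{16} e_{145}
(-4 e_{2}) R2 = -\frac{22}{15} e_{1} - \frac{61}{9} e_{2} - \frac{156}{5} e_{3} - \frac{4}{25} e_{4} - 28 e_{5} - 6 e_{123} - \frac{14}{15} e_{124} - \frac{15}{2} e_{125} + \frac{96}{5} e_{234} + 45 e_{235} - 17 e_{245}
(-\frac{8}{3} e_{3}) R2 = -4 e_{1} + \frac{104}{5} e_{2} - \frac{122}{27} e_{3} + \frac{64}{5} e_{4} + 30 e_{5} + \frac{44}{45} e_{123} - \frac{28}{45} e_{134} - 5 e_{135} + \frac{8}{75} e_{234} + \frac{56}{3} e_{235} - \frac{34}{3} e_{345}
(\frac{3}{2} e_{4}) R2 = -\frac{7}{20} e_{1} + \frac{3}{50} e_{2} - \frac{36}{5} e_{3} + \frac{61}{24} e_{4} - \frac{51}{8} e_{5} - \frac{11}{20} e_{124} - \frac{9}{4} e_{134} + \frac{45}{16} e_{145} + \frac{117}{10} e_{234} - \frac{21}{2} e_{245} + \frac{135}{8} e_{345}
(-3 e_{5}) R2 = \frac{45}{8} e_{1} - 21 e_{2} + \frac{135}{4} e_{3} - \frac{51}{4} e_{4} - \frac{61}{12} e_{5} + \frac{11}{10} e_{125} + \frac{9}{2} e_{135} + \frac{7}{10} e_{145} - \frac{117}{5} e_{235} - \frac{3}{25} e_{245} + \frac{72}{5} e_{345}
Summing the partial products and collecting blades:
Answer: -\frac{443}{720} e_{1} - \frac{12287}{1800} e_{2} - \frac{9497}{1080} e_{3} + \frac{249}{100} e_{4} - \frac{863}{96} e_{5} - \frac{251}{36} e_{123} - \frac{112}{75} e_{124} - \frac{163}{20} e_{125} - \frac{301}{180} e_{134} + \frac{37}{16} e_{135} + \frac{49}{20} e_{145} + \frac{4651}{150} e_{234} + \frac{604}{15} e_{235} - \frac{1381}{50} e_{245} + \frac{2393}{120} e_{345}


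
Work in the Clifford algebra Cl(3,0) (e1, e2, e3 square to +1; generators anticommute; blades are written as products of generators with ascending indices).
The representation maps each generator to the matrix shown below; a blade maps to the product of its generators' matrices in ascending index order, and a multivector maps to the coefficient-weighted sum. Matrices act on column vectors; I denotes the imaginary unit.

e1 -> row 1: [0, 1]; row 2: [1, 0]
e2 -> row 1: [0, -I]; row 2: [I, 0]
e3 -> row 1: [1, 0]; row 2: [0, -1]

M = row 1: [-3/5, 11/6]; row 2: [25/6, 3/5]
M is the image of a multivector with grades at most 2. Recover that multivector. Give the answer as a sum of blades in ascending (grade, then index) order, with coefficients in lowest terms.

Method: 1, rho(e1), rho(e2), rho(e3) form a trace-orthogonal basis of the 2x2 complex matrices (tr(X Y) = 2 if X = Y, else 0), so M = m0*1 + m1*rho(e1) + m2*rho(e2) + m3*rho(e3) with m0 = tr(M)/2 = 0, m1 = tr(M rho(e1))/2 = 3, m2 = tr(M rho(e2))/2 = -7*I/6, m3 = tr(M rho(e3))/2 = -3/5.
Multiplying table entries, the bivector images are rho(e1 e2) = I*rho(e3), rho(e1 e3) = -I*rho(e2), rho(e2 e3) = I*rho(e1); with real blade coefficients the real parts of m0..m3 are the coefficients of 1, e1, e2, e3 and the imaginary parts give the bivectors (e2 e3: Im m1, e1 e3: -Im m2, e1 e2: Im m3).
Answer: 3*e1 - 3/5*e3 + 7/6*e1 e3


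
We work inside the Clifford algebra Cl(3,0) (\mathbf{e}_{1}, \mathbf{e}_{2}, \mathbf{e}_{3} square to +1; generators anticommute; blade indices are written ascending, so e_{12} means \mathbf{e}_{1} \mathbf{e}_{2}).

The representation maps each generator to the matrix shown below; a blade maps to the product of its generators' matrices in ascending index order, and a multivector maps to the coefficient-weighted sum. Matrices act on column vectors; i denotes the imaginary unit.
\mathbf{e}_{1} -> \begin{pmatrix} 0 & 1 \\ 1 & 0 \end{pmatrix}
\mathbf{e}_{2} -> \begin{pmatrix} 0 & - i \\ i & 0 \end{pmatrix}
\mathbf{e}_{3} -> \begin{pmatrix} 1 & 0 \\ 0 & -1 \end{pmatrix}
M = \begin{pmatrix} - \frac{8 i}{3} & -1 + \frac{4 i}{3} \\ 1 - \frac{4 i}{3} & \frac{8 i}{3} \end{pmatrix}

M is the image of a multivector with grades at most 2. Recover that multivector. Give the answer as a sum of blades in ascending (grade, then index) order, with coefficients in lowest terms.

Method: 1, rho(e_{1}), rho(e_{2}), rho(e_{3}) form a trace-orthogonal basis of the 2x2 complex matrices (tr(X Y) = 2 if X = Y, else 0), so M = m0*1 + m1*rho(e_{1}) + m2*rho(e_{2}) + m3*rho(e_{3}) with m0 = tr(M)/2 = 0, m1 = tr(M rho(e_{1}))/2 = 0, m2 = tr(M rho(e_{2}))/2 = - \frac{4}{3} - i, m3 = tr(M rho(e_{3}))/2 = - \frac{8 i}{3}.
Multiplying table entries, the bivector images are rho(e_{12}) = i*rho(e_{3}), rho(e_{13}) = -i*rho(e_{2}), rho(e_{23}) = i*rho(e_{1}); with real blade coefficients the real parts of m0..m3 are the coefficients of 1, e_{1}, e_{2}, e_{3} and the imaginary parts give the bivectors (e_{23}: Im m1, e_{13}: -Im m2, e_{12}: Im m3).
Answer: -\frac{4}{3} e_{2} - \frac{8}{3} e_{12} + e_{13}


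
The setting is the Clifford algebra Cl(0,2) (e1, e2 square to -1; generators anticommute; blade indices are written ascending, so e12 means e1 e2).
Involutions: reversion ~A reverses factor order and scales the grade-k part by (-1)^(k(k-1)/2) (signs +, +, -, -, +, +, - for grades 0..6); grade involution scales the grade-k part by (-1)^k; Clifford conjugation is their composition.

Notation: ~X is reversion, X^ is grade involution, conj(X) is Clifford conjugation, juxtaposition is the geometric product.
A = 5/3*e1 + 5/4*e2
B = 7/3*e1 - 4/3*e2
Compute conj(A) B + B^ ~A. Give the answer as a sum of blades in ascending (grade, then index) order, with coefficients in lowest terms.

first term: 20/9 + 185/36*e12
second term: 20/9 - 185/36*e12
Answer: 40/9


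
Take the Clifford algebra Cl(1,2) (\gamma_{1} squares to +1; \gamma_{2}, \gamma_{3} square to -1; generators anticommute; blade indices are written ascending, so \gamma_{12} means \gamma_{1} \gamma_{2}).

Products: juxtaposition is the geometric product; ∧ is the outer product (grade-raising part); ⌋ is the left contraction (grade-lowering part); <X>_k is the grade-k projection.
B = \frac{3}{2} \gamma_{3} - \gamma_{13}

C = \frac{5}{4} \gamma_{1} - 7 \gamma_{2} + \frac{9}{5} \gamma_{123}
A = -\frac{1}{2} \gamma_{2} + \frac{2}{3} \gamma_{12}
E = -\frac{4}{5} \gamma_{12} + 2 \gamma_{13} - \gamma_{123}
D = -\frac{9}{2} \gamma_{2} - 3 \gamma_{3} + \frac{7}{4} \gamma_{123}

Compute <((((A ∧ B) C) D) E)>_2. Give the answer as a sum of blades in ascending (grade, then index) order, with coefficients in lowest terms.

step 1: -\frac{3}{4} \gamma_{23} + \frac{1}{2} \gamma_{123}
step 2: -\frac{9}{10} + \frac{27}{20} \gamma_{1} + \frac{21}{4} \gamma_{3} - \frac{7}{2} \gamma_{13} + \frac{5}{8} \gamma_{23} - \frac{15}{16} \gamma_{123}
step 3: \frac{1113}{64} - \frac{371}{32} \gamma_{1} + \frac{241}{20} \gamma_{2} - \frac{9}{80} \gamma_{3} - \frac{723}{40} \gamma_{12} + \frac{27}{160} \gamma_{13} + \frac{2079}{80} \gamma_{23} - \frac{693}{40} \gamma_{123}
step 4: -\frac{1011}{400} + \frac{6449}{400} \gamma_{1} + \frac{1411}{32} \gamma_{2} + \frac{3499}{400} \gamma_{3} - 66 \gamma_{12} + \frac{1553}{800} \gamma_{13} + \frac{38087}{800} \gamma_{23} - \frac{66241}{1600} \gamma_{123}
step 5: -66 \gamma_{12} + \frac{1553}{800} \gamma_{13} + \frac{38087}{800} \gamma_{23}
Answer: -66 \gamma_{12} + \frac{1553}{800} \gamma_{13} + \frac{38087}{800} \gamma_{23}


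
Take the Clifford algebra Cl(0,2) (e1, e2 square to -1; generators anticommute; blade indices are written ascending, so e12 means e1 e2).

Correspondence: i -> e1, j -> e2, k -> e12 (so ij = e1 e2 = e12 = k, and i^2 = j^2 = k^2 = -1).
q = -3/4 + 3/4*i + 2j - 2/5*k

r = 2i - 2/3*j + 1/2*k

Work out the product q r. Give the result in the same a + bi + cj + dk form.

In blades: q = -3/4 + 3/4*e1 + 2*e2 - 2/5*e12, r = 2*e1 - 2/3*e2 + 1/2*e12.
Distribute q over r term by term (generator squares from the signature, products reordered to ascending indices): (-3/4)*r = -3/2*e1 + 1/2*e2 - 3/8*e12; (3/4*e1)*r = -3/2 - 3/8*e2 - 1/2*e12; (2*e2)*r = 4/3 + e1 - 4*e12; (-2/5*e12)*r = 1/5 - 4/15*e1 - 4/5*e2.
Sum: 1/30 - 23/30*e1 - 27/40*e2 - 39/8*e12; translating back through the correspondence:
Answer: 1/30 - 23/30*i - 27/40*j - 39/8*k


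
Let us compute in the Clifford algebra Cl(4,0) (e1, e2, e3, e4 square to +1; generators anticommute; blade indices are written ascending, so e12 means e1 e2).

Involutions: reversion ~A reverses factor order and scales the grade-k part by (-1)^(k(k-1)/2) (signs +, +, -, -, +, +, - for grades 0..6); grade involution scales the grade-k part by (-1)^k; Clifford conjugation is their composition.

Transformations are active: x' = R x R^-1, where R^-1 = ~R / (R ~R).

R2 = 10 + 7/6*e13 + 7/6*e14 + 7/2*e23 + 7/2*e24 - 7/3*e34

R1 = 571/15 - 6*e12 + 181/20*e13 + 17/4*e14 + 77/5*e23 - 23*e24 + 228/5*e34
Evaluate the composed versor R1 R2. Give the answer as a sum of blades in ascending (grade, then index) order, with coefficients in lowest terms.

Distribute over the terms of R2 (each basis-blade product reordered to ascending indices, repeated generators contracted through their squares):
R1 (10) = 1142/3 - 60*e12 + 181/2*e13 + 85/2*e14 + 154*e23 - 230*e24 + 456*e34
R1 (7/6*e13) = -1267/120 + 539/30*e12 + 3997/90*e13 - 266/5*e14 + 7*e23 + 119/24*e34 + 161/6*e1234
R1 (7/6*e14) = -119/24 - 161/6*e12 + 266/5*e13 + 3997/90*e14 + 7*e24 - 1267/120*e34 + 539/30*e1234
R1 (7/2*e23) = -539/10 - 1267/40*e12 - 21*e13 + 3997/30*e23 - 798/5*e24 - 161/2*e34 + 119/8*e1234
R1 (7/2*e24) = 161/2 - 119/8*e12 - 21*e14 + 798/5*e23 + 3997/30*e24 - 539/10*e34 - 1267/40*e1234
R1 (-7/3*e34) = 532/5 + 119/12*e13 - 1267/60*e14 - 161/3*e23 - 539/15*e24 - 3997/45*e34 + 14*e1234
Summing the partial products and collecting blades:
Answer: 9963/20 - 1385/12*e12 + 6373/36*e13 - 1513/180*e14 + 2401/6*e23 - 2853/10*e24 + 10223/45*e34 + 42*e1234


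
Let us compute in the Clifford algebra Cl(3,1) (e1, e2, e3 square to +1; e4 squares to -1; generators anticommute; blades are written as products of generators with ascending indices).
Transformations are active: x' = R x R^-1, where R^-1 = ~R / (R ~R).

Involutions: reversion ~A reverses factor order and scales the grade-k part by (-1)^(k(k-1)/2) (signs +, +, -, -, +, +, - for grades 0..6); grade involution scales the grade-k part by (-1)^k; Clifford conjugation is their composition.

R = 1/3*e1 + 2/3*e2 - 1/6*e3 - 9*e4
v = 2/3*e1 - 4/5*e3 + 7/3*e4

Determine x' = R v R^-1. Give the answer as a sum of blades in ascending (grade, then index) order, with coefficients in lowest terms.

~R = 1/3*e1 + 2/3*e2 - 1/6*e3 - 9*e4, and R ~R = -965/12, so R^-1 = ~R / (-965/12).
R v = 961/45 - 4/9*e1 e2 - 7/45*e1 e3 + 61/9*e1 e4 - 8/15*e2 e3 + 14/9*e2 e4 - 683/90*e3 e4
Answer: -36638/43425*e1 - 15376/43425*e2 + 38584/43425*e3 + 35417/14475*e4


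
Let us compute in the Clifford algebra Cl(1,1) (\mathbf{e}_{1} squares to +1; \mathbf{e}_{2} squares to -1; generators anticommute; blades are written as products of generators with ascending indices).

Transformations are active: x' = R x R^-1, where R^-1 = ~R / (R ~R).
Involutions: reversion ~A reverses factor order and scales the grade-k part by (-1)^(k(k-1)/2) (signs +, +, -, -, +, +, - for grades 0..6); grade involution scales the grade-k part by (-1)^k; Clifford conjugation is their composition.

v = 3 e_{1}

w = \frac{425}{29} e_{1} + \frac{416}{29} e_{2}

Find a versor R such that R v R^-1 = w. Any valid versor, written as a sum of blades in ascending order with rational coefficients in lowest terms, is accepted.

Equal squares first: v^2 = w^2 = 9. Then v + w = \frac{512}{29} e_{1} + \frac{416}{29} e_{2} is a versor taking v to w, provided it is invertible.
Answer: \frac{512}{29} e_{1} + \frac{416}{29} e_{2}


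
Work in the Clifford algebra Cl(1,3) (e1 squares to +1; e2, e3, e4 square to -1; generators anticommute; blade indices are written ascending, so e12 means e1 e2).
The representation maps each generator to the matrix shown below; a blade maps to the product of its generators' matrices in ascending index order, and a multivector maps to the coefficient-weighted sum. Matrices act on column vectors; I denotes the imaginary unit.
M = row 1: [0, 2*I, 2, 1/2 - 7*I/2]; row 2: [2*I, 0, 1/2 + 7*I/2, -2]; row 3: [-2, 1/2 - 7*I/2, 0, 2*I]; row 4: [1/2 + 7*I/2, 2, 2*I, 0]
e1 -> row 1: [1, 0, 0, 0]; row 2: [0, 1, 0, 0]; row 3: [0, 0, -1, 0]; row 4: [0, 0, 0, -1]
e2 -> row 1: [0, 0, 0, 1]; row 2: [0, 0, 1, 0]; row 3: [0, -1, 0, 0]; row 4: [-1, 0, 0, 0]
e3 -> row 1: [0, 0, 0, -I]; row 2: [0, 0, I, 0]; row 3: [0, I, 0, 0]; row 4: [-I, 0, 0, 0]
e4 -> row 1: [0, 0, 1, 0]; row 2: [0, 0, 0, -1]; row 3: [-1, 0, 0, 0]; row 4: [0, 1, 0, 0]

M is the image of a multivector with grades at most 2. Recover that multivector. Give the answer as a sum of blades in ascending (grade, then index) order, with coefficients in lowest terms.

Method: the blade images are trace-orthogonal — tr(rho(e_A) rho(e_B)^-1) = 4 if A = B and 0 otherwise — and rho(e_A)^-1 = (e_A)^2 * rho(e_A) with (e_A)^2 = +1 or -1, so the coefficient of e_A in the preimage is (e_A)^2 * tr(M rho(e_A))/4.
Nonzero projections over blades of grade <= 2: e4: (e4)^2 = -1, tr(M rho(e4)) = -8, coefficient 2; e12: (e12)^2 = +1, tr(M rho(e12)) = 2, coefficient 1/2; e13: (e13)^2 = +1, tr(M rho(e13)) = 14, coefficient 7/2; e34: (e34)^2 = -1, tr(M rho(e34)) = 8, coefficient -2. Every other blade of grade <= 2 projects to 0.
Answer: 2*e4 + 1/2*e12 + 7/2*e13 - 2*e34


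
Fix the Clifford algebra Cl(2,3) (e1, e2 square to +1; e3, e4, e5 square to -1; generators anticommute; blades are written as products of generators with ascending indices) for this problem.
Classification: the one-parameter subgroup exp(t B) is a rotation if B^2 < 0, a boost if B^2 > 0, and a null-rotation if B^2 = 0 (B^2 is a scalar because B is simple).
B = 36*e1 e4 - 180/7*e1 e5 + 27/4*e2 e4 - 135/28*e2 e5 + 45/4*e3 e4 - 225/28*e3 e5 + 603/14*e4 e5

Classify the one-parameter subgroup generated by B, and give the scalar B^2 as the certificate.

B^2 term by term: the squares give (36)^2*(e1 e4)^2 + (-180/7)^2*(e1 e5)^2 + (27/4)^2*(e2 e4)^2 + (-135/28)^2*(e2 e5)^2 + (45/4)^2*(e3 e4)^2 + (-225/28)^2*(e3 e5)^2 + (603/14)^2*(e4 e5)^2 = 1296*(+1) + 32400/49*(+1) + 729/16*(+1) + 18225/784*(+1) + 2025/16*(-1) + 50625/784*(-1) + 363609/196*(-1) = -81/4 (each basis 2-blade squares to minus the product of its generators' squares); cross terms between blades sharing an index anticommute and cancel; the commuting (index-disjoint) pairs give grade-4 terms 2*c*c'*(blade product), which cancel blade by blade — e1 e2 e4 e5: 2430/7 - 2430/7 = 0; e1 e3 e4 e5: 4050/7 - 4050/7 = 0; e2 e3 e4 e5: 6075/56 - 6075/56 = 0 — confirming B is simple. So B^2 = -81/4.
Answer: rotation, certificate B^2 = -81/4. The class reads off the invariant scalar -81/4 directly.


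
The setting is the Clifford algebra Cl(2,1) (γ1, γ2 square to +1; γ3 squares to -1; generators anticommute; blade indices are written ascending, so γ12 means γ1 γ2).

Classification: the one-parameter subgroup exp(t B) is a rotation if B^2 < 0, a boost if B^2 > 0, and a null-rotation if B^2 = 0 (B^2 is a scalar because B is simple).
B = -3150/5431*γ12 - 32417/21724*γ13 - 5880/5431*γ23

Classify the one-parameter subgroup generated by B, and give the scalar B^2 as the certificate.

B^2 term by term: the squares give (-3150/5431)^2*(γ12)^2 + (-32417/21724)^2*(γ13)^2 + (-5880/5431)^2*(γ23)^2 = 9922500/29495761*(-1) + 1050861889/471932176*(+1) + 34574400/29495761*(+1) = 49/16 (each basis 2-blade squares to minus the product of its generators' squares); cross terms between blades sharing an index anticommute and cancel. So B^2 = 49/16.
Answer: boost, certificate B^2 = 49/16. The class reads off the invariant scalar 49/16 directly.


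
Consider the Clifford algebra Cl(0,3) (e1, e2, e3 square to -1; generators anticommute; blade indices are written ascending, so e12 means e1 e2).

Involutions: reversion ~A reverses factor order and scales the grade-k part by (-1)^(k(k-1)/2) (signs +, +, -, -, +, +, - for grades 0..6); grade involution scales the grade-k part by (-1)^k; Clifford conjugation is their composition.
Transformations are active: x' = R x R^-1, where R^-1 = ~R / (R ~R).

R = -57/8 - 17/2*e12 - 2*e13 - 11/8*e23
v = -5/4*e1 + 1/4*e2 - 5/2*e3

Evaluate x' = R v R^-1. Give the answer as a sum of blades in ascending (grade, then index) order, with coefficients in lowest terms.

~R = -57/8 + 17/2*e12 + 2*e13 + 11/8*e23, and R ~R = 4125/32, so R^-1 = ~R / (4125/32).
R v = 193/32*e1 + 173/32*e2 + 639/32*e3 + 751/32*e123
Answer: 1363/16500*e1 - 197/1650*e2 - 46241/16500*e3


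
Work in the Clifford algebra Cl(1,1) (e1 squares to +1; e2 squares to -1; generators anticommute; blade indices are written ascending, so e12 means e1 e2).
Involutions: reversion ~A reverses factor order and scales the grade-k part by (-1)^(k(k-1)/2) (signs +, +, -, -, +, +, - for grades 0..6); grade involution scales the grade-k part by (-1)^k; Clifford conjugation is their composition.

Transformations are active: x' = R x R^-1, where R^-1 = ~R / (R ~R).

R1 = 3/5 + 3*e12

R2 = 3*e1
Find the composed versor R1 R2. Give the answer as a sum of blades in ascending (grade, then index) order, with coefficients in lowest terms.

Distribute over the terms of R2 (each basis-blade product reordered to ascending indices, repeated generators contracted through their squares):
R1 (3*e1) = 9/5*e1 - 9*e2
Answer: 9/5*e1 - 9*e2


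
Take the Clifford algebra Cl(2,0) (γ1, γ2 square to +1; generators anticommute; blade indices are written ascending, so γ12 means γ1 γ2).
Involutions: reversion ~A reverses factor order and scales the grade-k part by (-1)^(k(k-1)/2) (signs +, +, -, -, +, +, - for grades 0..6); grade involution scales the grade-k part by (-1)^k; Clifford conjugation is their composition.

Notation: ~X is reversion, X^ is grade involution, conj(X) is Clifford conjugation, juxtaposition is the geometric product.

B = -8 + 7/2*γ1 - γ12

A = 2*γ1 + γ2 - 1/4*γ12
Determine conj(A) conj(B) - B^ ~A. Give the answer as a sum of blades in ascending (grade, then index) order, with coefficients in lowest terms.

first term: 27/4 + 17*γ1 + 55/8*γ2 - 11/2*γ12
second term: -27/4 - 17*γ1 - 55/8*γ2 - 11/2*γ12
Answer: 27/2 + 34*γ1 + 55/4*γ2


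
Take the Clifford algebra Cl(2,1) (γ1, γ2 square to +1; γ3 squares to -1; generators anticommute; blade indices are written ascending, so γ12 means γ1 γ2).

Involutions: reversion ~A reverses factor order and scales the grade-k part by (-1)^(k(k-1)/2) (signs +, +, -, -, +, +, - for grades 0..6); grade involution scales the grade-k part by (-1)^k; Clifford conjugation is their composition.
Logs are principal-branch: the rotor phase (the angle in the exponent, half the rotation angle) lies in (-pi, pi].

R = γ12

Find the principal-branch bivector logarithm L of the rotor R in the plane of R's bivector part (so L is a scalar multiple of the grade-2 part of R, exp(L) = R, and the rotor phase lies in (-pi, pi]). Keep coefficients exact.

The scalar part of R is 0, and that scalar determines the rotor phase on the principal branch; recovering the unit plane as bivector-part over sine of the phase gives L = phase * plane.
Concretely: cos(phase) = 0 gives phase = ±pi/2, and since phase/sin(phase) is even the sign is immaterial: L = (phase/sin(phase)) * <R>_2 = (pi/2) * <R>_2.
Answer: pi/2*γ12


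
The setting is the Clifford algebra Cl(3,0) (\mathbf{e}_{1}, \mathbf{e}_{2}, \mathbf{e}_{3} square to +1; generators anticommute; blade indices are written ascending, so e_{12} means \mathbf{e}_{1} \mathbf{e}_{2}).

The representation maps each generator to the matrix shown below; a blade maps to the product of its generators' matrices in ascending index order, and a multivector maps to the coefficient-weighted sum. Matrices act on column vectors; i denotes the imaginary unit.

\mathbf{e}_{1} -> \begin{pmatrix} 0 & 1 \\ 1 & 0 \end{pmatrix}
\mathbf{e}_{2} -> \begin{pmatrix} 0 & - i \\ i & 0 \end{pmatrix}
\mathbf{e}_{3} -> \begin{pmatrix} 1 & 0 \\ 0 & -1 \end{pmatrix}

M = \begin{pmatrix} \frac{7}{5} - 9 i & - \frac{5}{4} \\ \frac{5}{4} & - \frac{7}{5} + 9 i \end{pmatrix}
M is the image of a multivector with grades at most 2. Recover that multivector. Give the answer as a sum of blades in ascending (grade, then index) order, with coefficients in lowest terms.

Method: 1, rho(e_{1}), rho(e_{2}), rho(e_{3}) form a trace-orthogonal basis of the 2x2 complex matrices (tr(X Y) = 2 if X = Y, else 0), so M = m0*1 + m1*rho(e_{1}) + m2*rho(e_{2}) + m3*rho(e_{3}) with m0 = tr(M)/2 = 0, m1 = tr(M rho(e_{1}))/2 = 0, m2 = tr(M rho(e_{2}))/2 = - \frac{5 i}{4}, m3 = tr(M rho(e_{3}))/2 = \frac{7}{5} - 9 i.
Multiplying table entries, the bivector images are rho(e_{12}) = i*rho(e_{3}), rho(e_{13}) = -i*rho(e_{2}), rho(e_{23}) = i*rho(e_{1}); with real blade coefficients the real parts of m0..m3 are the coefficients of 1, e_{1}, e_{2}, e_{3} and the imaginary parts give the bivectors (e_{23}: Im m1, e_{13}: -Im m2, e_{12}: Im m3).
Answer: \frac{7}{5} e_{3} - 9 e_{12} + \frac{5}{4} e_{13}


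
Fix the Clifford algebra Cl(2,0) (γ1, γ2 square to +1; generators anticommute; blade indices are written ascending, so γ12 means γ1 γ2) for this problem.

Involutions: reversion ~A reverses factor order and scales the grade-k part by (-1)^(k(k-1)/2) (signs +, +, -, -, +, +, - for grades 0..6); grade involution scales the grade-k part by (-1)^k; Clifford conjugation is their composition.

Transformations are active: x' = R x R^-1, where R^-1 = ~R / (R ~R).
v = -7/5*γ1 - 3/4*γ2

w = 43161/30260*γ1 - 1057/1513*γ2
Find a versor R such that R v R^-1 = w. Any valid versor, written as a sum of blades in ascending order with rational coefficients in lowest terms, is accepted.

Sketch: the shared square 1009/400 makes R = v + w = 797/30260*γ1 - 8767/6052*γ2 the natural versor; its sandwich fixes that direction, negates (v - w)/2, and sends v to w.
Answer: 797/30260*γ1 - 8767/6052*γ2


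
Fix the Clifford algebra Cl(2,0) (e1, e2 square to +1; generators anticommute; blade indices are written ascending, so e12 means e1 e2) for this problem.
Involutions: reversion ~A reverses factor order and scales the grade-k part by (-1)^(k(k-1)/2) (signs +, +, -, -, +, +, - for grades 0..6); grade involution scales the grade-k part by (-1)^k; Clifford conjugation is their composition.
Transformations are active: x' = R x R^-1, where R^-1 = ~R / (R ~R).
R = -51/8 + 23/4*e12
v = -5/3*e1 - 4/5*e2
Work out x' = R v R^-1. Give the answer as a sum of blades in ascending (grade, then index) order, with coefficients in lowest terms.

~R = -51/8 - 23/4*e12, and R ~R = 4717/64, so R^-1 = ~R / (4717/64).
R v = 241/40*e1 + 881/60*e2
Answer: 44179/70755*e1 - 8208/4717*e2


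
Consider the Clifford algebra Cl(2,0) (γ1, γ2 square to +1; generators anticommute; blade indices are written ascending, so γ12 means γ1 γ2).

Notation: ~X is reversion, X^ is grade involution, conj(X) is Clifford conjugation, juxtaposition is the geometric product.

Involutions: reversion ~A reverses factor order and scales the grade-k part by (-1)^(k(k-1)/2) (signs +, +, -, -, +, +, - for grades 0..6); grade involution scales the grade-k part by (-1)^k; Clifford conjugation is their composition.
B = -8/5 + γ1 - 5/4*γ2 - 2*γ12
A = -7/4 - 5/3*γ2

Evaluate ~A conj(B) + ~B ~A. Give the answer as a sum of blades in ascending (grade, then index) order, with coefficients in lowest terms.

first term: 43/60 + 61/12*γ1 + 23/48*γ2 - 31/6*γ12
second term: 293/60 - 61/12*γ1 + 233/48*γ2 - 31/6*γ12
Answer: 28/5 + 16/3*γ2 - 31/3*γ12


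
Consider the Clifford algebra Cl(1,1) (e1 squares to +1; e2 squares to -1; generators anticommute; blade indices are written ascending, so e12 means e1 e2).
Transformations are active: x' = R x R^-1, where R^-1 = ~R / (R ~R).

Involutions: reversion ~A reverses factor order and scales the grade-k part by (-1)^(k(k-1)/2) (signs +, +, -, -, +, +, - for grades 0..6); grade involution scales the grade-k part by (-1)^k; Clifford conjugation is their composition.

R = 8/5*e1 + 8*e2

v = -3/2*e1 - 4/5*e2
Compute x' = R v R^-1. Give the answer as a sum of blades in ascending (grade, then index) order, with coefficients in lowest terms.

~R = 8/5*e1 + 8*e2, and R ~R = -1536/25, so R^-1 = ~R / (-1536/25).
R v = 4 + 268/25*e12
Answer: 31/24*e1 - 29/120*e2


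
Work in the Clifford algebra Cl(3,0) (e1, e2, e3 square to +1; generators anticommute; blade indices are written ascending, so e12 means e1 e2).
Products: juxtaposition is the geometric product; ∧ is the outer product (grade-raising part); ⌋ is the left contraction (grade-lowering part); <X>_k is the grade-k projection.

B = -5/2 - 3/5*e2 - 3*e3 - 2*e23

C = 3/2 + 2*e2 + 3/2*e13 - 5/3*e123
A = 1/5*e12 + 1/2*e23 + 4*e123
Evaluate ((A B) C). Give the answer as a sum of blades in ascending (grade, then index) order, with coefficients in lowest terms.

step 1: 1 + 197/25*e1 - 3/2*e2 + 3/10*e3 - 25/2*e12 + 2*e13 - 5/4*e23 - 53/5*e123
step 2: -133/6 - 2357/150*e1 - 1169/60*e2 - 1819/300*e3 - 1073/200*e12 + 116/5*e13 + 377/120*e23 - 1159/60*e123
Answer: -133/6 - 2357/150*e1 - 1169/60*e2 - 1819/300*e3 - 1073/200*e12 + 116/5*e13 + 377/120*e23 - 1159/60*e123


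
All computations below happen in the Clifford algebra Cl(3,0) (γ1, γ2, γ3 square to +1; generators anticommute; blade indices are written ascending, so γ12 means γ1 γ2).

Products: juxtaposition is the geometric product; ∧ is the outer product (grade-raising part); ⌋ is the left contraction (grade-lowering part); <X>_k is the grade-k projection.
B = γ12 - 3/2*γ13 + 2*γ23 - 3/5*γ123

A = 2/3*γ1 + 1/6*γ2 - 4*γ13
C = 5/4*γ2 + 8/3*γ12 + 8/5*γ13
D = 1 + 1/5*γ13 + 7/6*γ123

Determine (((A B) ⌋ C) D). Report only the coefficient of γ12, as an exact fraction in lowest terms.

step 1: -6 - 1/6*γ1 + 46/15*γ2 - 2/3*γ3 + 8*γ12 + 1/10*γ13 - 22/5*γ23 + 19/12*γ123
step 2: -883/50 - 64/9*γ1 - 143/18*γ2 - 4/15*γ3 - 16*γ12 - 48/5*γ13
step 3: -787/50 - 1588/225*γ1 - 1723/90*γ2 + 764/45*γ3 - 734/45*γ12 - 52157/13500*γ13 - 688/135*γ23 - 17113/900*γ123
Answer: -734/45


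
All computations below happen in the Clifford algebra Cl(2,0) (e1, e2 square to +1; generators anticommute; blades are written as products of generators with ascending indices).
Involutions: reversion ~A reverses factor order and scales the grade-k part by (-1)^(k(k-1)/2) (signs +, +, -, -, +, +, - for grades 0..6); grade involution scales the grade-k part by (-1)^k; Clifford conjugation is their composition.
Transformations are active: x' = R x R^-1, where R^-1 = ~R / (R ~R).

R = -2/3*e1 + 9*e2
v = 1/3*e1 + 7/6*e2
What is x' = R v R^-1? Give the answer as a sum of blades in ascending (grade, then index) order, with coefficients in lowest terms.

~R = -2/3*e1 + 9*e2, and R ~R = 733/9, so R^-1 = ~R / (733/9).
R v = 185/18 - 34/9*e1 e2
Answer: -1103/2199*e1 + 4859/4398*e2


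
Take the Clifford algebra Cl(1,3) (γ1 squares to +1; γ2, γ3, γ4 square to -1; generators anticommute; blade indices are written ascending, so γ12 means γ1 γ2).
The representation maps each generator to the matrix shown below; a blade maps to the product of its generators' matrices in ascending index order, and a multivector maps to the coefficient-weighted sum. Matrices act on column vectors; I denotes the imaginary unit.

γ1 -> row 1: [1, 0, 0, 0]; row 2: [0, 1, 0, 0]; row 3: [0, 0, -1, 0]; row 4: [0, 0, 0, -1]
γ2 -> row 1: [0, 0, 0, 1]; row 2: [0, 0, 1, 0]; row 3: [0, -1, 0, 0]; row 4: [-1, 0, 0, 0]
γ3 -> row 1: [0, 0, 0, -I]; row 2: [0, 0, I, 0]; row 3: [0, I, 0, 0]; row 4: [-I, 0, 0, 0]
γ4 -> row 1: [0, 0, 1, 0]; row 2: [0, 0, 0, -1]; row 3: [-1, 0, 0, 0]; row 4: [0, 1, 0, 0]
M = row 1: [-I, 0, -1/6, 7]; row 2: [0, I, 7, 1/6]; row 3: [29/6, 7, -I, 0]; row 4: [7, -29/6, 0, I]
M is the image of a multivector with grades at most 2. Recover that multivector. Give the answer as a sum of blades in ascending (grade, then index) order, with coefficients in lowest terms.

Method: the blade images are trace-orthogonal — tr(rho(e_A) rho(e_B)^-1) = 4 if A = B and 0 otherwise — and rho(e_A)^-1 = (e_A)^2 * rho(e_A) with (e_A)^2 = +1 or -1, so the coefficient of e_A in the preimage is (e_A)^2 * tr(M rho(e_A))/4.
Nonzero projections over blades of grade <= 2: γ4: (γ4)^2 = -1, tr(M rho(γ4)) = 10, coefficient -5/2; γ12: (γ12)^2 = +1, tr(M rho(γ12)) = 28, coefficient 7; γ14: (γ14)^2 = +1, tr(M rho(γ14)) = 28/3, coefficient 7/3; γ23: (γ23)^2 = -1, tr(M rho(γ23)) = -4, coefficient 1. Every other blade of grade <= 2 projects to 0.
Answer: -5/2*γ4 + 7*γ12 + 7/3*γ14 + γ23


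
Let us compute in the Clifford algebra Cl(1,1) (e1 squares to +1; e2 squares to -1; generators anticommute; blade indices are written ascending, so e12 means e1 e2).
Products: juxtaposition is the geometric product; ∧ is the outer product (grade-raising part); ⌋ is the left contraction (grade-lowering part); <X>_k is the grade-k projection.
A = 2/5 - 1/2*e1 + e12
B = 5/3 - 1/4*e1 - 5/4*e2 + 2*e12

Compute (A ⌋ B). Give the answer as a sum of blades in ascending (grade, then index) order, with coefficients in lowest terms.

step 1: 67/24 - 1/10*e1 - 3/2*e2 + 4/5*e12
Answer: 67/24 - 1/10*e1 - 3/2*e2 + 4/5*e12
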